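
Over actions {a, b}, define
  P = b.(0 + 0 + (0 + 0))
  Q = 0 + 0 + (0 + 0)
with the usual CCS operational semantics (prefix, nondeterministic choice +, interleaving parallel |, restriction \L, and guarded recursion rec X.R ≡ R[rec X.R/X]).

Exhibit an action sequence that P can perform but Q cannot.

b

LTS(P): 2 reachable states
  u0 = b.(0 + 0 + (0 + 0)) → —b→ u1
  u1 = 0 + 0 + (0 + 0) → (no moves)
LTS(Q): 1 reachable states
  v0 = 0 + 0 + (0 + 0) → (no moves)
Run σ = ⟨b⟩ on P: start {u0}
  step 1 (b): {u1}
  ✓ P
Run σ = ⟨b⟩ on Q: start {v0}
  step 1 (b): ∅  — Q cannot continue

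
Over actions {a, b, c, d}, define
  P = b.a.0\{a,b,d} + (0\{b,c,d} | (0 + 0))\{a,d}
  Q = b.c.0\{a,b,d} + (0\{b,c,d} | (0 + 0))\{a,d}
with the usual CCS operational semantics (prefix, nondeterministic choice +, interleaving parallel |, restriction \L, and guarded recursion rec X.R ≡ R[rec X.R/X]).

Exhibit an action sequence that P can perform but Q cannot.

ba

LTS(P): 3 reachable states
  p0 = b.a.0\{a,b,d} + (0\{b,c,d} | (0 + 0))\{a,d} :: =b=> p1
  p1 = a.0\{a,b,d} :: =a=> p2
  p2 = 0\{a,b,d} :: deadlocked
LTS(Q): 3 reachable states
  q0 = b.c.0\{a,b,d} + (0\{b,c,d} | (0 + 0))\{a,d} :: =b=> q1
  q1 = c.0\{a,b,d} :: =c=> q2
  q2 = 0\{a,b,d} :: deadlocked
Run σ = ⟨ba⟩ on P: start {p0}
  after b @ step 1: {p1}
  after a @ step 2: {p2}
  P completes σ.
Run σ = ⟨ba⟩ on Q: start {q0}
  after b @ step 1: {q1}
  after a @ step 2: ∅ (Q stuck)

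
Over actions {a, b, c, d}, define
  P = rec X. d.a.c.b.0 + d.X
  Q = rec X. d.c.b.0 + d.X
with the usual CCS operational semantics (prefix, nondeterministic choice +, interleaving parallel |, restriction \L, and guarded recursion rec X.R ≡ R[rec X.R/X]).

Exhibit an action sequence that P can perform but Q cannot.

da

LTS(P): 5 reachable states
  u0 = rec X. d.a.c.b.0 + d.X → -d-> u0, -d-> u1
  u1 = a.c.b.0 → -a-> u2
  u2 = c.b.0 → -c-> u3
  u3 = b.0 → -b-> u4
  u4 = 0 → ∅
LTS(Q): 4 reachable states
  v0 = rec X. d.c.b.0 + d.X → -d-> v0, -d-> v1
  v1 = c.b.0 → -c-> v2
  v2 = b.0 → -b-> v3
  v3 = 0 → ∅
Executing da from P (initial set {u0}):
  step 1 (d): {u0, u1}
  step 2 (a): {u2}
  ✓ P
Executing da from Q (initial set {v0}):
  step 1 (d): {v0, v1}
  step 2 (a): ∅ (Q stuck)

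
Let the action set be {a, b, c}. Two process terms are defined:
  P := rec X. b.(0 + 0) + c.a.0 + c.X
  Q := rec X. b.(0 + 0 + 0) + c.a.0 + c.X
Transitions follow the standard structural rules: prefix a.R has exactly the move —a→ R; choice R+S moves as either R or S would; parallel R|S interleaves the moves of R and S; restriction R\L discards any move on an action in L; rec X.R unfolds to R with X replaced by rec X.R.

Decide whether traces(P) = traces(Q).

trace-equivalent

P's transition system — 4 states:
  u0 = rec X. b.(0 + 0) + c.a.0 + c.X has moves —b→ u1, —c→ u0, —c→ u2
  u1 = 0 + 0 has moves (no moves)
  u2 = a.0 has moves —a→ u3
  u3 = 0 has moves (no moves)
Q's transition system — 4 states:
  v0 = rec X. b.(0 + 0 + 0) + c.a.0 + c.X has moves —b→ v1, —c→ v0, —c→ v2
  v1 = 0 + 0 + 0 has moves (no moves)
  v2 = a.0 has moves —a→ v3
  v3 = 0 has moves (no moves)
Coarsest stable partition (strong bisimilarity classes):
  B0 = {u0, v0}
  B1 = {u2, v2}
  B2 = {u1, u3, v1, v3}
u0 ∈ B0, v0 ∈ B0 → same block
Bisimilar ⇒ trace-equivalent.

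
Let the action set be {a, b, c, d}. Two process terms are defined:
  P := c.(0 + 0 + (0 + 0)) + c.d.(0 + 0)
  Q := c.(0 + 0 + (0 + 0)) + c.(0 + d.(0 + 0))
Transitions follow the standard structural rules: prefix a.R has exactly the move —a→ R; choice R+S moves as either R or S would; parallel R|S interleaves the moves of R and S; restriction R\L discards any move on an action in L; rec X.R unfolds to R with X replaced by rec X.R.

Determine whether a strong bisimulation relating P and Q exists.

LTS(P): 4 reachable states
  s0 = c.(0 + 0 + (0 + 0)) + c.d.(0 + 0) | -c-> s1, -c-> s2
  s1 = 0 + 0 + (0 + 0) | deadlocked
  s2 = d.(0 + 0) | -d-> s3
  s3 = 0 + 0 | deadlocked
LTS(Q): 4 reachable states
  t0 = c.(0 + 0 + (0 + 0)) + c.(0 + d.(0 + 0)) | -c-> t1, -c-> t2
  t1 = 0 + 0 + (0 + 0) | deadlocked
  t2 = 0 + d.(0 + 0) | -d-> t3
  t3 = 0 + 0 | deadlocked
Bisimilarity quotient blocks:
  B0 = {s0, t0}
  B1 = {s1, s3, t1, t3}
  B2 = {s2, t2}
s0 ∈ B0, t0 ∈ B0 → same block

YES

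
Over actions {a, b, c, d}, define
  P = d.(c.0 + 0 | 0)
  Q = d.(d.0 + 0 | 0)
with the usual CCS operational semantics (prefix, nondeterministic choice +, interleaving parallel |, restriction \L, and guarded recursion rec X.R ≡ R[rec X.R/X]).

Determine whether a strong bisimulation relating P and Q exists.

P's transition system — 3 states:
  u0 = d.(c.0 + 0 | 0) | ··d··> u1
  u1 = c.0 + 0 | 0 | ··c··> u2
  u2 = 0 | (no moves)
Q's transition system — 3 states:
  v0 = d.(d.0 + 0 | 0) | ··d··> v1
  v1 = d.0 + 0 | 0 | ··d··> v2
  v2 = 0 | (no moves)
Coarsest stable partition (strong bisimilarity classes):
  B0 = {u0}
  B1 = {u1}
  B2 = {u2, v2}
  B3 = {v0}
  B4 = {v1}
u0 ∈ B0, v0 ∈ B3 → different blocks

P ≁ Q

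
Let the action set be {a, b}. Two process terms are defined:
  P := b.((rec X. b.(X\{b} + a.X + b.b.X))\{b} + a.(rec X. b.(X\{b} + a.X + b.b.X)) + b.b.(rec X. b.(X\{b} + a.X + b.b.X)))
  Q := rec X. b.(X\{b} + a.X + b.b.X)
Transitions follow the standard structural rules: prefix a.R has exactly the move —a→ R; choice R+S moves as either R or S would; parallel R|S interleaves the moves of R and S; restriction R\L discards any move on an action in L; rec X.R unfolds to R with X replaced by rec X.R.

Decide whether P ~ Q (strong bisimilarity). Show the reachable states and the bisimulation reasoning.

Reachable graph of P (4 states):
  m0 = b.((rec X. b.(X\{b} + a.X + b.b.X))\{b} + a.(rec X. b.(X\{b} + a.X + b.b.X)) + b.b.(rec X. b.(X\{b} + a.X + b.b.X))) ⊢ =b=> m1
  m1 = (rec X. b.(X\{b} + a.X + b.b.X))\{b} + a.(rec X. b.(X\{b} + a.X + b.b.X)) + b.b.(rec X. b.(X\{b} + a.X + b.b.X)) ⊢ =a=> m2, =b=> m3
  m2 = rec X. b.(X\{b} + a.X + b.b.X) ⊢ =b=> m1
  m3 = b.(rec X. b.(X\{b} + a.X + b.b.X)) ⊢ =b=> m2
Reachable graph of Q (3 states):
  n0 = rec X. b.(X\{b} + a.X + b.b.X) ⊢ =b=> n1
  n1 = (rec X. b.(X\{b} + a.X + b.b.X))\{b} + a.(rec X. b.(X\{b} + a.X + b.b.X)) + b.b.(rec X. b.(X\{b} + a.X + b.b.X)) ⊢ =a=> n0, =b=> n2
  n2 = b.(rec X. b.(X\{b} + a.X + b.b.X)) ⊢ =b=> n0
Partition-refinement fixed point:
  B0 = {m0, m2, n0}
  B1 = {m1, n1}
  B2 = {m3, n2}
m0 ∈ B0, n0 ∈ B0 → same block

YES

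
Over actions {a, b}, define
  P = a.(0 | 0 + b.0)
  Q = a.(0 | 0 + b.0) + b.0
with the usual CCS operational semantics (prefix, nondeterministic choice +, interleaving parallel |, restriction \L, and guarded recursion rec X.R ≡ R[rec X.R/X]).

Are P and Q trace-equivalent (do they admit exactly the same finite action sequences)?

NO — witness ⟨b⟩

LTS(P): 3 reachable states
  u0 = a.(0 | 0 + b.0) → ··a··> u1
  u1 = 0 | 0 + b.0 → ··b··> u2
  u2 = 0 → ∅
LTS(Q): 3 reachable states
  v0 = a.(0 | 0 + b.0) + b.0 → ··a··> v1, ··b··> v2
  v1 = 0 | 0 + b.0 → ··b··> v2
  v2 = 0 → ∅
Executing b from Q (initial set {v0}):
  after b @ step 1: {v2}
  — Q admits the full trace.
Executing b from P (initial set {u0}):
  after b @ step 1: ∅ (P stuck)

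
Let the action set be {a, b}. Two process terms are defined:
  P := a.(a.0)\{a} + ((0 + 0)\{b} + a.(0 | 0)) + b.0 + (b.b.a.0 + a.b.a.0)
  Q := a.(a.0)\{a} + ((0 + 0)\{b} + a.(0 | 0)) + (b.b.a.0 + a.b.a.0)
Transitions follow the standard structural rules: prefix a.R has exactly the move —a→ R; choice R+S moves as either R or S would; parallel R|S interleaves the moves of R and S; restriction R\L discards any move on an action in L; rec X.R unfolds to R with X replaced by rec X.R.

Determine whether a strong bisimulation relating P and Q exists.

not bisimilar

P's transition system — 6 states:
  m0 = a.(a.0)\{a} + ((0 + 0)\{b} + a.(0 | 0)) + b.0 + (b.b.a.0 + a.b.a.0) → =a=> m1, =a=> m2, =a=> m3, =b=> m3, =b=> m4
  m1 = (a.0)\{a} → deadlocked
  m2 = 0 | 0 → deadlocked
  m3 = b.a.0 → =b=> m5
  m4 = 0 → deadlocked
  m5 = a.0 → =a=> m4
Q's transition system — 6 states:
  n0 = a.(a.0)\{a} + ((0 + 0)\{b} + a.(0 | 0)) + (b.b.a.0 + a.b.a.0) → =a=> n1, =a=> n2, =a=> n3, =b=> n3
  n1 = (a.0)\{a} → deadlocked
  n2 = 0 | 0 → deadlocked
  n3 = b.a.0 → =b=> n4
  n4 = a.0 → =a=> n5
  n5 = 0 → deadlocked
Coarsest stable partition (strong bisimilarity classes):
  B0 = {m0}
  B1 = {m1, m2, m4, n1, n2, n5}
  B2 = {m3, n3}
  B3 = {m5, n4}
  B4 = {n0}
m0 ∈ B0, n0 ∈ B4 → different blocks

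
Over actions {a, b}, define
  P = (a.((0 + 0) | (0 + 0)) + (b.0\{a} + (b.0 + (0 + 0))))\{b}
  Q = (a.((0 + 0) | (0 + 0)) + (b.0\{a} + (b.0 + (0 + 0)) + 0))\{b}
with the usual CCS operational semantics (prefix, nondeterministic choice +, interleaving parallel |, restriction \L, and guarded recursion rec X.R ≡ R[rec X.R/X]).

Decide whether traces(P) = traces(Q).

P's transition system — 2 states:
  s0 = (a.((0 + 0) | (0 + 0)) + (b.0\{a} + (b.0 + (0 + 0))))\{b} has moves --a--▸ s1
  s1 = ((0 + 0) | (0 + 0))\{b} has moves deadlocked
Q's transition system — 2 states:
  t0 = (a.((0 + 0) | (0 + 0)) + (b.0\{a} + (b.0 + (0 + 0)) + 0))\{b} has moves --a--▸ t1
  t1 = ((0 + 0) | (0 + 0))\{b} has moves deadlocked
Partition-refinement fixed point:
  B0 = {s0, t0}
  B1 = {s1, t1}
s0 ∈ B0, t0 ∈ B0 → same block
Bisimilar ⇒ trace-equivalent.

trace-equivalent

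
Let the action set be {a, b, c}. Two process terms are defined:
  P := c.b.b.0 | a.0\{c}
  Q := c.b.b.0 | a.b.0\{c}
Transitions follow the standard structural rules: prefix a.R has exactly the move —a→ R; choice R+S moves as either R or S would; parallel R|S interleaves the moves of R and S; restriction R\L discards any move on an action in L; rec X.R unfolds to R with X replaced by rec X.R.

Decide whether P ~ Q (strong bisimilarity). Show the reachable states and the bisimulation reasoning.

P's transition system — 8 states:
  u0 = c.b.b.0 | a.0\{c} has moves ··a··> u1, ··c··> u2
  u1 = c.b.b.0 | 0\{c} has moves ··c··> u3
  u2 = b.b.0 | a.0\{c} has moves ··a··> u3, ··b··> u4
  u3 = b.b.0 | 0\{c} has moves ··b··> u5
  u4 = b.0 | a.0\{c} has moves ··a··> u5, ··b··> u6
  u5 = b.0 | 0\{c} has moves ··b··> u7
  u6 = 0 | a.0\{c} has moves ··a··> u7
  u7 = 0 | 0\{c} has moves stopped
Q's transition system — 12 states:
  v0 = c.b.b.0 | a.b.0\{c} has moves ··a··> v1, ··c··> v2
  v1 = c.b.b.0 | b.0\{c} has moves ··b··> v3, ··c··> v4
  v2 = b.b.0 | a.b.0\{c} has moves ··a··> v4, ··b··> v5
  v3 = c.b.b.0 | 0\{c} has moves ··c··> v6
  v4 = b.b.0 | b.0\{c} has moves ··b··> v6, ··b··> v7
  v5 = b.0 | a.b.0\{c} has moves ··a··> v7, ··b··> v8
  v6 = b.b.0 | 0\{c} has moves ··b··> v9
  v7 = b.0 | b.0\{c} has moves ··b··> v10, ··b··> v9
  v8 = 0 | a.b.0\{c} has moves ··a··> v10
  v9 = b.0 | 0\{c} has moves ··b··> v11
  v10 = 0 | b.0\{c} has moves ··b··> v11
  v11 = 0 | 0\{c} has moves stopped
Coarsest stable partition (strong bisimilarity classes):
  B0 = {u0}
  B1 = {u1, v3}
  B2 = {u3, v6, v7}
  B3 = {u5, v10, v9}
  B4 = {u7, v11}
  B5 = {u2}
  B6 = {u4}
  B7 = {u6}
  B8 = {v0}
  B9 = {v2}
  B10 = {v4}
  B11 = {v5}
  B12 = {v8}
  B13 = {v1}
u0 ∈ B0, v0 ∈ B8 → different blocks

P ≁ Q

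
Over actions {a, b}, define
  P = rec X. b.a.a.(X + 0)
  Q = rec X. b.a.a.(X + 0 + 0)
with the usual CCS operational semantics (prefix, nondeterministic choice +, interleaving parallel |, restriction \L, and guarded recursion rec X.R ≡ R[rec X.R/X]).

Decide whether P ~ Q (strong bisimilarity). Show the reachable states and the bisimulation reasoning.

P's transition system — 4 states:
  m0 = rec X. b.a.a.(X + 0) has moves --b--▸ m1
  m1 = a.a.((rec X. b.a.a.(X + 0)) + 0) has moves --a--▸ m2
  m2 = a.((rec X. b.a.a.(X + 0)) + 0) has moves --a--▸ m3
  m3 = (rec X. b.a.a.(X + 0)) + 0 has moves --b--▸ m1
Q's transition system — 4 states:
  n0 = rec X. b.a.a.(X + 0 + 0) has moves --b--▸ n1
  n1 = a.a.((rec X. b.a.a.(X + 0 + 0)) + 0 + 0) has moves --a--▸ n2
  n2 = a.((rec X. b.a.a.(X + 0 + 0)) + 0 + 0) has moves --a--▸ n3
  n3 = (rec X. b.a.a.(X + 0 + 0)) + 0 + 0 has moves --b--▸ n1
Partition-refinement fixed point:
  B0 = {m0, m3, n0, n3}
  B1 = {m1, n1}
  B2 = {m2, n2}
m0 ∈ B0, n0 ∈ B0 → same block

bisimilar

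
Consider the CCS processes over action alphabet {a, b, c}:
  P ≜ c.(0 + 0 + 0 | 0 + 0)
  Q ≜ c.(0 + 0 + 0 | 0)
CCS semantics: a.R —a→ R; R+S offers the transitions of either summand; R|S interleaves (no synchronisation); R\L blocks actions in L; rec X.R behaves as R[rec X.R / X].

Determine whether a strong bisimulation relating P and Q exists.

LTS(P): 2 reachable states
  s0 = c.(0 + 0 + 0 | 0 + 0) has moves —c→ s1
  s1 = 0 + 0 + 0 | 0 + 0 has moves ∅
LTS(Q): 2 reachable states
  t0 = c.(0 + 0 + 0 | 0) has moves —c→ t1
  t1 = 0 + 0 + 0 | 0 has moves ∅
Partition-refinement fixed point:
  B0 = {s0, t0}
  B1 = {s1, t1}
s0 ∈ B0, t0 ∈ B0 → same block

bisimilar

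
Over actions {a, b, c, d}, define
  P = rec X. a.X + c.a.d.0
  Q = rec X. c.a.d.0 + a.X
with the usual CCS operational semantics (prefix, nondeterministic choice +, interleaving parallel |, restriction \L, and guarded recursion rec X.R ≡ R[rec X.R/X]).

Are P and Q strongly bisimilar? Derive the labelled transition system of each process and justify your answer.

P ~ Q

P's transition system — 4 states:
  s0 = rec X. a.X + c.a.d.0 has moves -a-> s0, -c-> s1
  s1 = a.d.0 has moves -a-> s2
  s2 = d.0 has moves -d-> s3
  s3 = 0 has moves ·
Q's transition system — 4 states:
  t0 = rec X. c.a.d.0 + a.X has moves -a-> t0, -c-> t1
  t1 = a.d.0 has moves -a-> t2
  t2 = d.0 has moves -d-> t3
  t3 = 0 has moves ·
Partition-refinement fixed point:
  B0 = {s0, t0}
  B1 = {s1, t1}
  B2 = {s2, t2}
  B3 = {s3, t3}
s0 ∈ B0, t0 ∈ B0 → same block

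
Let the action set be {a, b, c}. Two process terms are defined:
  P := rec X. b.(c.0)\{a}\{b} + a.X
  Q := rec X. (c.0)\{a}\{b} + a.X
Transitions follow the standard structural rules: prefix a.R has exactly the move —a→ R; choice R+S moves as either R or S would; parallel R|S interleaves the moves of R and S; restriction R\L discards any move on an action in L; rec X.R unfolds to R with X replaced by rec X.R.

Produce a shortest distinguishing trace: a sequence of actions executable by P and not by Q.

b

LTS(P): 3 reachable states
  u0 = rec X. b.(c.0)\{a}\{b} + a.X ⊢ —a→ u0, —b→ u1
  u1 = (c.0)\{a}\{b} ⊢ —c→ u2
  u2 = 0\{a}\{b} ⊢ ·
LTS(Q): 2 reachable states
  v0 = rec X. (c.0)\{a}\{b} + a.X ⊢ —a→ v0, —c→ v1
  v1 = 0\{a}\{b} ⊢ ·
Trace ⟨b⟩ through P, begin at {u0}:
  step 1 (b): {u1}
  ✓ P
Trace ⟨b⟩ through Q, begin at {v0}:
  step 1 (b): ∅  — Q cannot continue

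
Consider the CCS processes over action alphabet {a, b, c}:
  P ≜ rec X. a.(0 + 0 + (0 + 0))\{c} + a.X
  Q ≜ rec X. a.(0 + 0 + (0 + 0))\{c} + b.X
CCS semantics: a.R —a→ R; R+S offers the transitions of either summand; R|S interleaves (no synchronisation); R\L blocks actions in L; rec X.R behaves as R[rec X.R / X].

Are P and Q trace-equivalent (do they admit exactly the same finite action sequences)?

P's transition system — 2 states:
  s0 = rec X. a.(0 + 0 + (0 + 0))\{c} + a.X has moves =a=> s0, =a=> s1
  s1 = (0 + 0 + (0 + 0))\{c} has moves (no moves)
Q's transition system — 2 states:
  t0 = rec X. a.(0 + 0 + (0 + 0))\{c} + b.X has moves =a=> t1, =b=> t0
  t1 = (0 + 0 + (0 + 0))\{c} has moves (no moves)
Executing aa from P (initial set {s0}):
  step 1 (a): {s0, s1}
  step 2 (a): {s0, s1}
  — P admits the full trace.
Executing aa from Q (initial set {t0}):
  step 1 (a): {t1}
  step 2 (a): ∅ (Q stuck)

traces(P) ≠ traces(Q) — witness ⟨aa⟩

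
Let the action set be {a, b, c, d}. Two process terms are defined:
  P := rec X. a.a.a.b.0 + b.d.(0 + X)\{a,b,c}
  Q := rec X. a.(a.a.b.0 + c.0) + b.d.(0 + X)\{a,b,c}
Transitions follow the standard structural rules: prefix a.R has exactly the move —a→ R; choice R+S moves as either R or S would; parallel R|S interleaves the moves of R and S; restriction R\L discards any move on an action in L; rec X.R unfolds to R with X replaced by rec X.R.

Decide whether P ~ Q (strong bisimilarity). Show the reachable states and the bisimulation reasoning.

P's transition system — 7 states:
  m0 = rec X. a.a.a.b.0 + b.d.(0 + X)\{a,b,c} ⊢ --a--▸ m1, --b--▸ m2
  m1 = a.a.b.0 ⊢ --a--▸ m3
  m2 = d.(0 + (rec X. a.a.a.b.0 + b.d.(0 + X)\{a,b,c}))\{a,b,c} ⊢ --d--▸ m4
  m3 = a.b.0 ⊢ --a--▸ m5
  m4 = (0 + (rec X. a.a.a.b.0 + b.d.(0 + X)\{a,b,c}))\{a,b,c} ⊢ (no moves)
  m5 = b.0 ⊢ --b--▸ m6
  m6 = 0 ⊢ (no moves)
Q's transition system — 7 states:
  n0 = rec X. a.(a.a.b.0 + c.0) + b.d.(0 + X)\{a,b,c} ⊢ --a--▸ n1, --b--▸ n2
  n1 = a.a.b.0 + c.0 ⊢ --a--▸ n3, --c--▸ n4
  n2 = d.(0 + (rec X. a.(a.a.b.0 + c.0) + b.d.(0 + X)\{a,b,c}))\{a,b,c} ⊢ --d--▸ n5
  n3 = a.b.0 ⊢ --a--▸ n6
  n4 = 0 ⊢ (no moves)
  n5 = (0 + (rec X. a.(a.a.b.0 + c.0) + b.d.(0 + X)\{a,b,c}))\{a,b,c} ⊢ (no moves)
  n6 = b.0 ⊢ --b--▸ n4
Coarsest stable partition (strong bisimilarity classes):
  B0 = {m0}
  B1 = {m2, n2}
  B2 = {m4, m6, n4, n5}
  B3 = {m1}
  B4 = {m3, n3}
  B5 = {m5, n6}
  B6 = {n0}
  B7 = {n1}
m0 ∈ B0, n0 ∈ B6 → different blocks

NO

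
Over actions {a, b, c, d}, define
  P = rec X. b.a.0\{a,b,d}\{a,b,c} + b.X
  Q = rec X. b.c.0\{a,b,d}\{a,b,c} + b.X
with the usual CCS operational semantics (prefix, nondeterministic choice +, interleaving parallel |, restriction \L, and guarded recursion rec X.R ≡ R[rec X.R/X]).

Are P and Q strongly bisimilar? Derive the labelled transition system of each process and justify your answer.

NO

Reachable graph of P (3 states):
  p0 = rec X. b.a.0\{a,b,d}\{a,b,c} + b.X | ··b··> p0, ··b··> p1
  p1 = a.0\{a,b,d}\{a,b,c} | ··a··> p2
  p2 = 0\{a,b,d}\{a,b,c} | ∅
Reachable graph of Q (3 states):
  q0 = rec X. b.c.0\{a,b,d}\{a,b,c} + b.X | ··b··> q0, ··b··> q1
  q1 = c.0\{a,b,d}\{a,b,c} | ··c··> q2
  q2 = 0\{a,b,d}\{a,b,c} | ∅
Coarsest stable partition (strong bisimilarity classes):
  B0 = {p0}
  B1 = {p1}
  B2 = {p2, q2}
  B3 = {q0}
  B4 = {q1}
p0 ∈ B0, q0 ∈ B3 → different blocks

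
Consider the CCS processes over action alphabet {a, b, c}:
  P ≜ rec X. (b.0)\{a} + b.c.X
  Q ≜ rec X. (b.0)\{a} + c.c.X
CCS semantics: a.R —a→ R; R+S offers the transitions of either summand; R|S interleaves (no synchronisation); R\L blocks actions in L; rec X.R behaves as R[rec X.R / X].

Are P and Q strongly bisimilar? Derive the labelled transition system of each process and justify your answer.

NO

P's transition system — 3 states:
  u0 = rec X. (b.0)\{a} + b.c.X has moves =b=> u1, =b=> u2
  u1 = 0\{a} has moves (no moves)
  u2 = c.(rec X. (b.0)\{a} + b.c.X) has moves =c=> u0
Q's transition system — 3 states:
  v0 = rec X. (b.0)\{a} + c.c.X has moves =b=> v1, =c=> v2
  v1 = 0\{a} has moves (no moves)
  v2 = c.(rec X. (b.0)\{a} + c.c.X) has moves =c=> v0
Partition-refinement fixed point:
  B0 = {u0}
  B1 = {u1, v1}
  B2 = {u2}
  B3 = {v0}
  B4 = {v2}
u0 ∈ B0, v0 ∈ B3 → different blocks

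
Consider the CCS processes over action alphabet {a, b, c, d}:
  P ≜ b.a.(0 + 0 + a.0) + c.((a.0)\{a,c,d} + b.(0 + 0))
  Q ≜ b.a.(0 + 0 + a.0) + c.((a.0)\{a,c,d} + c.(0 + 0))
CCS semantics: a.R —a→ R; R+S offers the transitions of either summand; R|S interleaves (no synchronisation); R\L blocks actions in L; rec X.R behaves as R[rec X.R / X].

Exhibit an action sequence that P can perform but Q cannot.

P's transition system — 6 states:
  p0 = b.a.(0 + 0 + a.0) + c.((a.0)\{a,c,d} + b.(0 + 0)) | --b--▸ p1, --c--▸ p2
  p1 = a.(0 + 0 + a.0) | --a--▸ p3
  p2 = (a.0)\{a,c,d} + b.(0 + 0) | --b--▸ p4
  p3 = 0 + 0 + a.0 | --a--▸ p5
  p4 = 0 + 0 | deadlocked
  p5 = 0 | deadlocked
Q's transition system — 6 states:
  q0 = b.a.(0 + 0 + a.0) + c.((a.0)\{a,c,d} + c.(0 + 0)) | --b--▸ q1, --c--▸ q2
  q1 = a.(0 + 0 + a.0) | --a--▸ q3
  q2 = (a.0)\{a,c,d} + c.(0 + 0) | --c--▸ q4
  q3 = 0 + 0 + a.0 | --a--▸ q5
  q4 = 0 + 0 | deadlocked
  q5 = 0 | deadlocked
Trace ⟨cb⟩ through P, begin at {p0}:
  [1] c ⇒ {p2}
  [2] b ⇒ {p4}
  — P admits the full trace.
Trace ⟨cb⟩ through Q, begin at {q0}:
  [1] c ⇒ {q2}
  [2] b ⇒ ∅ (Q stuck)

cb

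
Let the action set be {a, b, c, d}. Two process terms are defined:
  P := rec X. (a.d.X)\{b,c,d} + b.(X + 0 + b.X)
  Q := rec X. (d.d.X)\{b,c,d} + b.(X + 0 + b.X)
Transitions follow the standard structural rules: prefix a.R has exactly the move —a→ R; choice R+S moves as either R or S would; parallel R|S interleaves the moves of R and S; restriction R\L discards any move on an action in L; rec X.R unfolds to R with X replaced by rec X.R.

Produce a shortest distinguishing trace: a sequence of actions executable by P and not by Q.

LTS(P): 3 reachable states
  m0 = rec X. (a.d.X)\{b,c,d} + b.(X + 0 + b.X) → --a--▸ m1, --b--▸ m2
  m1 = (d.(rec X. (a.d.X)\{b,c,d} + b.(X + 0 + b.X)))\{b,c,d} → ∅
  m2 = (rec X. (a.d.X)\{b,c,d} + b.(X + 0 + b.X)) + 0 + b.(rec X. (a.d.X)\{b,c,d} + b.(X + 0 + b.X)) → --a--▸ m1, --b--▸ m0, --b--▸ m2
LTS(Q): 2 reachable states
  n0 = rec X. (d.d.X)\{b,c,d} + b.(X + 0 + b.X) → --b--▸ n1
  n1 = (rec X. (d.d.X)\{b,c,d} + b.(X + 0 + b.X)) + 0 + b.(rec X. (d.d.X)\{b,c,d} + b.(X + 0 + b.X)) → --b--▸ n0, --b--▸ n1
Run σ = ⟨a⟩ on P: start {m0}
  after a @ step 1: {m1}
  P completes σ.
Run σ = ⟨a⟩ on Q: start {n0}
  after a @ step 1: ∅  — Q cannot continue

a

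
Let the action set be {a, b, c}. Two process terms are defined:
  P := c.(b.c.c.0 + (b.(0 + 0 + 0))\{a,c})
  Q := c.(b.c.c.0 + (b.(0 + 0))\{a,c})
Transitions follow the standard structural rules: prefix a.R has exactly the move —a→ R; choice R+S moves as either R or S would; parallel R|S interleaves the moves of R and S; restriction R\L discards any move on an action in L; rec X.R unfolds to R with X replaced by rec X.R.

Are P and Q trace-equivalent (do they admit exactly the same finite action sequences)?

trace-equivalent

Reachable graph of P (6 states):
  u0 = c.(b.c.c.0 + (b.(0 + 0 + 0))\{a,c}) → --c--▸ u1
  u1 = b.c.c.0 + (b.(0 + 0 + 0))\{a,c} → --b--▸ u2, --b--▸ u3
  u2 = (0 + 0 + 0)\{a,c} → ∅
  u3 = c.c.0 → --c--▸ u4
  u4 = c.0 → --c--▸ u5
  u5 = 0 → ∅
Reachable graph of Q (6 states):
  v0 = c.(b.c.c.0 + (b.(0 + 0))\{a,c}) → --c--▸ v1
  v1 = b.c.c.0 + (b.(0 + 0))\{a,c} → --b--▸ v2, --b--▸ v3
  v2 = (0 + 0)\{a,c} → ∅
  v3 = c.c.0 → --c--▸ v4
  v4 = c.0 → --c--▸ v5
  v5 = 0 → ∅
Partition-refinement fixed point:
  B0 = {u0, v0}
  B1 = {u1, v1}
  B2 = {u3, v3}
  B3 = {u4, v4}
  B4 = {u2, u5, v2, v5}
u0 ∈ B0, v0 ∈ B0 → same block
Bisimilar ⇒ trace-equivalent.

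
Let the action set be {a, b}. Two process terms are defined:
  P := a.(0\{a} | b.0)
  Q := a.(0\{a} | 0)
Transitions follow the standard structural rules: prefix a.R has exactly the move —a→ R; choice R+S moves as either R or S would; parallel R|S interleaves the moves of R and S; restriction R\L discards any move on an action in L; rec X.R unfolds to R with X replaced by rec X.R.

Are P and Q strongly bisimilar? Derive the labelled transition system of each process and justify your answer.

P ≁ Q

P's transition system — 3 states:
  u0 = a.(0\{a} | b.0) → ··a··> u1
  u1 = 0\{a} | b.0 → ··b··> u2
  u2 = 0\{a} | 0 → deadlocked
Q's transition system — 2 states:
  v0 = a.(0\{a} | 0) → ··a··> v1
  v1 = 0\{a} | 0 → deadlocked
Coarsest stable partition (strong bisimilarity classes):
  B0 = {u0}
  B1 = {u1}
  B2 = {u2, v1}
  B3 = {v0}
u0 ∈ B0, v0 ∈ B3 → different blocks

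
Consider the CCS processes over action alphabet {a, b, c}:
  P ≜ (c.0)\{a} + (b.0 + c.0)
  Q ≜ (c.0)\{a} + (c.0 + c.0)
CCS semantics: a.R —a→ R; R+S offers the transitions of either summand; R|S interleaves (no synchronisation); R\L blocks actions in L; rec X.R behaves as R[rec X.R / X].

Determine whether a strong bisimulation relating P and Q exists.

NO

LTS(P): 3 reachable states
  p0 = (c.0)\{a} + (b.0 + c.0) → =b=> p1, =c=> p1, =c=> p2
  p1 = 0 → (no moves)
  p2 = 0\{a} → (no moves)
LTS(Q): 3 reachable states
  q0 = (c.0)\{a} + (c.0 + c.0) → =c=> q1, =c=> q2
  q1 = 0 → (no moves)
  q2 = 0\{a} → (no moves)
Partition-refinement fixed point:
  B0 = {p0}
  B1 = {p1, p2, q1, q2}
  B2 = {q0}
p0 ∈ B0, q0 ∈ B2 → different blocks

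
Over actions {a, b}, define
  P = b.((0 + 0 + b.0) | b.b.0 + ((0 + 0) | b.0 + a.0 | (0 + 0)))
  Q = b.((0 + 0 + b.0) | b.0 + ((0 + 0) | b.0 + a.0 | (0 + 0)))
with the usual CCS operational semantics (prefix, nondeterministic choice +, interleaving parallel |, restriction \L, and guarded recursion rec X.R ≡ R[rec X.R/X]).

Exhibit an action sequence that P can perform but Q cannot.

bbbb

Reachable graph of P (9 states):
  s0 = b.((0 + 0 + b.0) | b.b.0 + ((0 + 0) | b.0 + a.0 | (0 + 0))) ⊢ --b--▸ s1
  s1 = (0 + 0 + b.0) | b.b.0 + ((0 + 0) | b.0 + a.0 | (0 + 0)) ⊢ --a--▸ s2, --b--▸ s3, --b--▸ s4, --b--▸ s5
  s2 = 0 | (0 + 0) ⊢ deadlocked
  s3 = (0 + 0 + b.0) | b.0 ⊢ --b--▸ s6, --b--▸ s7
  s4 = (0 + 0) | 0 ⊢ deadlocked
  s5 = 0 | b.b.0 ⊢ --b--▸ s7
  s6 = (0 + 0 + b.0) | 0 ⊢ --b--▸ s8
  s7 = 0 | b.0 ⊢ --b--▸ s8
  s8 = 0 | 0 ⊢ deadlocked
Reachable graph of Q (7 states):
  t0 = b.((0 + 0 + b.0) | b.0 + ((0 + 0) | b.0 + a.0 | (0 + 0))) ⊢ --b--▸ t1
  t1 = (0 + 0 + b.0) | b.0 + ((0 + 0) | b.0 + a.0 | (0 + 0)) ⊢ --a--▸ t2, --b--▸ t3, --b--▸ t4, --b--▸ t5
  t2 = 0 | (0 + 0) ⊢ deadlocked
  t3 = (0 + 0 + b.0) | 0 ⊢ --b--▸ t6
  t4 = (0 + 0) | 0 ⊢ deadlocked
  t5 = 0 | b.0 ⊢ --b--▸ t6
  t6 = 0 | 0 ⊢ deadlocked
Executing bbbb from P (initial set {s0}):
  after b @ step 1: {s1}
  after b @ step 2: {s3, s4, s5}
  after b @ step 3: {s6, s7}
  after b @ step 4: {s8}
  P completes σ.
Executing bbbb from Q (initial set {t0}):
  after b @ step 1: {t1}
  after b @ step 2: {t3, t4, t5}
  after b @ step 3: {t6}
  after b @ step 4: ∅  — Q cannot continue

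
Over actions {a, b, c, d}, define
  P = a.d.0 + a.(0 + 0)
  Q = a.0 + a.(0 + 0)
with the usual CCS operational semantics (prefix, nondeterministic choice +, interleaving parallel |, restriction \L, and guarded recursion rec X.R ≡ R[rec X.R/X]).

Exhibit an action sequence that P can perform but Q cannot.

P's transition system — 4 states:
  u0 = a.d.0 + a.(0 + 0) | --a--▸ u1, --a--▸ u2
  u1 = 0 + 0 | ∅
  u2 = d.0 | --d--▸ u3
  u3 = 0 | ∅
Q's transition system — 3 states:
  v0 = a.0 + a.(0 + 0) | --a--▸ v1, --a--▸ v2
  v1 = 0 | ∅
  v2 = 0 + 0 | ∅
Run σ = ⟨ad⟩ on P: start {u0}
  step 1 (a): {u1, u2}
  step 2 (d): {u3}
  ✓ P
Run σ = ⟨ad⟩ on Q: start {v0}
  step 1 (a): {v1, v2}
  step 2 (d): ∅  — Q cannot continue

ad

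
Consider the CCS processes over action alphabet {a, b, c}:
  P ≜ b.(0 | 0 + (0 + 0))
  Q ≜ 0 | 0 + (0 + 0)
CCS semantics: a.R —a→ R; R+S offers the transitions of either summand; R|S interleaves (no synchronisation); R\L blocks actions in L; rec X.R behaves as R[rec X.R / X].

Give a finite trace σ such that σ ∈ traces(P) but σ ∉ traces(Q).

b

LTS(P): 2 reachable states
  u0 = b.(0 | 0 + (0 + 0)) :: ··b··> u1
  u1 = 0 | 0 + (0 + 0) :: deadlocked
LTS(Q): 1 reachable states
  v0 = 0 | 0 + (0 + 0) :: deadlocked
Executing b from P (initial set {u0}):
  after b @ step 1: {u1}
  ✓ P
Executing b from Q (initial set {v0}):
  after b @ step 1: no successor for Q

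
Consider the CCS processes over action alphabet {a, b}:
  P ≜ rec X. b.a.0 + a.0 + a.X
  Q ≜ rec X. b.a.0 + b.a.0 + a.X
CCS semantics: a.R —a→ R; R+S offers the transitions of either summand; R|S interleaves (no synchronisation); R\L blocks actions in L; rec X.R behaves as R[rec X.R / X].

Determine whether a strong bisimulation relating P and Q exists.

NO

Reachable graph of P (3 states):
  m0 = rec X. b.a.0 + a.0 + a.X ⊢ —a→ m0, —a→ m1, —b→ m2
  m1 = 0 ⊢ stopped
  m2 = a.0 ⊢ —a→ m1
Reachable graph of Q (3 states):
  n0 = rec X. b.a.0 + b.a.0 + a.X ⊢ —a→ n0, —b→ n1
  n1 = a.0 ⊢ —a→ n2
  n2 = 0 ⊢ stopped
Bisimilarity quotient blocks:
  B0 = {m0}
  B1 = {m1, n2}
  B2 = {m2, n1}
  B3 = {n0}
m0 ∈ B0, n0 ∈ B3 → different blocks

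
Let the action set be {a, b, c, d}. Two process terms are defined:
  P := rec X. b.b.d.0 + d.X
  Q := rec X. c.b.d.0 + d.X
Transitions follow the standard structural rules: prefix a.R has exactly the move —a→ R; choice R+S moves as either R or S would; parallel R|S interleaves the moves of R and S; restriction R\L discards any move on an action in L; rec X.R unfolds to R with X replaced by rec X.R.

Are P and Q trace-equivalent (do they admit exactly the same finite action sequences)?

LTS(P): 4 reachable states
  m0 = rec X. b.b.d.0 + d.X :: -b-> m1, -d-> m0
  m1 = b.d.0 :: -b-> m2
  m2 = d.0 :: -d-> m3
  m3 = 0 :: (no moves)
LTS(Q): 4 reachable states
  n0 = rec X. c.b.d.0 + d.X :: -c-> n1, -d-> n0
  n1 = b.d.0 :: -b-> n2
  n2 = d.0 :: -d-> n3
  n3 = 0 :: (no moves)
Run σ = ⟨b⟩ on P: start {m0}
  step 1 (b): {m1}
  P completes σ.
Run σ = ⟨b⟩ on Q: start {n0}
  step 1 (b): ∅ (Q stuck)

traces(P) ≠ traces(Q) — witness ⟨b⟩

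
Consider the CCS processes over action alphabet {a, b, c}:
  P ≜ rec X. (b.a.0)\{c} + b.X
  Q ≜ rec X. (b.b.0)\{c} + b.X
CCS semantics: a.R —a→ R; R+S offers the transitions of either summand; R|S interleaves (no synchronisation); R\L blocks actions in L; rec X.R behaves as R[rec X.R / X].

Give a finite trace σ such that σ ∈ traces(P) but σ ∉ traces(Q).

LTS(P): 3 reachable states
  m0 = rec X. (b.a.0)\{c} + b.X ⊢ -b-> m0, -b-> m1
  m1 = (a.0)\{c} ⊢ -a-> m2
  m2 = 0\{c} ⊢ ∅
LTS(Q): 3 reachable states
  n0 = rec X. (b.b.0)\{c} + b.X ⊢ -b-> n0, -b-> n1
  n1 = (b.0)\{c} ⊢ -b-> n2
  n2 = 0\{c} ⊢ ∅
Trace ⟨ba⟩ through P, begin at {m0}:
  step 1 (b): {m0, m1}
  step 2 (a): {m2}
  ✓ P
Trace ⟨ba⟩ through Q, begin at {n0}:
  step 1 (b): {n0, n1}
  step 2 (a): ∅  — Q cannot continue

ba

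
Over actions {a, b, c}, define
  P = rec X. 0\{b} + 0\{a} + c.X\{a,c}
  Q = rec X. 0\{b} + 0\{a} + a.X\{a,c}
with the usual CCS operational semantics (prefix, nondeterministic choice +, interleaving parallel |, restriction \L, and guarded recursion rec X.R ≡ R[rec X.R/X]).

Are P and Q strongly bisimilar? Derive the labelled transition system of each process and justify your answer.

P ≁ Q

Reachable graph of P (2 states):
  p0 = rec X. 0\{b} + 0\{a} + c.X\{a,c} | -c-> p1
  p1 = (rec X. 0\{b} + 0\{a} + c.X\{a,c})\{a,c} | (no moves)
Reachable graph of Q (2 states):
  q0 = rec X. 0\{b} + 0\{a} + a.X\{a,c} | -a-> q1
  q1 = (rec X. 0\{b} + 0\{a} + a.X\{a,c})\{a,c} | (no moves)
Coarsest stable partition (strong bisimilarity classes):
  B0 = {p0}
  B1 = {p1, q1}
  B2 = {q0}
p0 ∈ B0, q0 ∈ B2 → different blocks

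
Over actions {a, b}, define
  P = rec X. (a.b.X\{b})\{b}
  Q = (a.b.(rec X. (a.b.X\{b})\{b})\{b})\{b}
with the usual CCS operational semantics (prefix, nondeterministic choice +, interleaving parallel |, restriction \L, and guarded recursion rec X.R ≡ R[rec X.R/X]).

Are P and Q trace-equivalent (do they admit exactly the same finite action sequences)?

LTS(P): 2 reachable states
  m0 = rec X. (a.b.X\{b})\{b} ⊢ —a→ m1
  m1 = (b.(rec X. (a.b.X\{b})\{b})\{b})\{b} ⊢ ∅
LTS(Q): 2 reachable states
  n0 = (a.b.(rec X. (a.b.X\{b})\{b})\{b})\{b} ⊢ —a→ n1
  n1 = (b.(rec X. (a.b.X\{b})\{b})\{b})\{b} ⊢ ∅
Coarsest stable partition (strong bisimilarity classes):
  B0 = {m0, n0}
  B1 = {m1, n1}
m0 ∈ B0, n0 ∈ B0 → same block
Bisimilar ⇒ trace-equivalent.

traces(P) = traces(Q)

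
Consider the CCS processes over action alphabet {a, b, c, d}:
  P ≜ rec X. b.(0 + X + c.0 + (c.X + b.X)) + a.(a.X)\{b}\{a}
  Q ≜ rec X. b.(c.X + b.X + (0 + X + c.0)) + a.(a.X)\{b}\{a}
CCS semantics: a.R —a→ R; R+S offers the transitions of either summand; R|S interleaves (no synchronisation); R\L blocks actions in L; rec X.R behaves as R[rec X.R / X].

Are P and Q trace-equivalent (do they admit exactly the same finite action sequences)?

traces(P) = traces(Q)

P's transition system — 4 states:
  s0 = rec X. b.(0 + X + c.0 + (c.X + b.X)) + a.(a.X)\{b}\{a} ⊢ =a=> s1, =b=> s2
  s1 = (a.(rec X. b.(0 + X + c.0 + (c.X + b.X)) + a.(a.X)\{b}\{a}))\{b}\{a} ⊢ stopped
  s2 = 0 + (rec X. b.(0 + X + c.0 + (c.X + b.X)) + a.(a.X)\{b}\{a}) + c.0 + (c.(rec X. b.(0 + X + c.0 + (c.X + b.X)) + a.(a.X)\{b}\{a}) + b.(rec X. b.(0 + X + c.0 + (c.X + b.X)) + a.(a.X)\{b}\{a})) ⊢ =a=> s1, =b=> s0, =b=> s2, =c=> s0, =c=> s3
  s3 = 0 ⊢ stopped
Q's transition system — 4 states:
  t0 = rec X. b.(c.X + b.X + (0 + X + c.0)) + a.(a.X)\{b}\{a} ⊢ =a=> t1, =b=> t2
  t1 = (a.(rec X. b.(c.X + b.X + (0 + X + c.0)) + a.(a.X)\{b}\{a}))\{b}\{a} ⊢ stopped
  t2 = c.(rec X. b.(c.X + b.X + (0 + X + c.0)) + a.(a.X)\{b}\{a}) + b.(rec X. b.(c.X + b.X + (0 + X + c.0)) + a.(a.X)\{b}\{a}) + (0 + (rec X. b.(c.X + b.X + (0 + X + c.0)) + a.(a.X)\{b}\{a}) + c.0) ⊢ =a=> t1, =b=> t0, =b=> t2, =c=> t0, =c=> t3
  t3 = 0 ⊢ stopped
Coarsest stable partition (strong bisimilarity classes):
  B0 = {s0, t0}
  B1 = {s2, t2}
  B2 = {s1, s3, t1, t3}
s0 ∈ B0, t0 ∈ B0 → same block
Bisimilar ⇒ trace-equivalent.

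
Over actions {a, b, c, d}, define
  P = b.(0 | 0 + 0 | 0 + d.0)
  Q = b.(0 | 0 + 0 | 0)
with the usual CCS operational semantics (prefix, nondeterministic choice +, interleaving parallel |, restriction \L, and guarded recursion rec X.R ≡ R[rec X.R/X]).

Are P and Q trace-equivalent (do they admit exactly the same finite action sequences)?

trace-distinct — witness ⟨bd⟩

LTS(P): 3 reachable states
  u0 = b.(0 | 0 + 0 | 0 + d.0) → -b-> u1
  u1 = 0 | 0 + 0 | 0 + d.0 → -d-> u2
  u2 = 0 → (no moves)
LTS(Q): 2 reachable states
  v0 = b.(0 | 0 + 0 | 0) → -b-> v1
  v1 = 0 | 0 + 0 | 0 → (no moves)
Trace ⟨bd⟩ through P, begin at {u0}:
  step 1 (b): {u1}
  step 2 (d): {u2}
  — P admits the full trace.
Trace ⟨bd⟩ through Q, begin at {v0}:
  step 1 (b): {v1}
  step 2 (d): ∅ (Q stuck)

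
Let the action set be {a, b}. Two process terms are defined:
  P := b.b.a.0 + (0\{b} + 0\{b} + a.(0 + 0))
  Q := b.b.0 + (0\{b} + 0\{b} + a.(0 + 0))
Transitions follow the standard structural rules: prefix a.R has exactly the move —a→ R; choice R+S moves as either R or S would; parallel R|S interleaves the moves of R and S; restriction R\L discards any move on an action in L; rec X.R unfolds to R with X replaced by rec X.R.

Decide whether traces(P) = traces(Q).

NO — witness ⟨bba⟩

P's transition system — 5 states:
  s0 = b.b.a.0 + (0\{b} + 0\{b} + a.(0 + 0)) ⊢ --a--▸ s1, --b--▸ s2
  s1 = 0 + 0 ⊢ (no moves)
  s2 = b.a.0 ⊢ --b--▸ s3
  s3 = a.0 ⊢ --a--▸ s4
  s4 = 0 ⊢ (no moves)
Q's transition system — 4 states:
  t0 = b.b.0 + (0\{b} + 0\{b} + a.(0 + 0)) ⊢ --a--▸ t1, --b--▸ t2
  t1 = 0 + 0 ⊢ (no moves)
  t2 = b.0 ⊢ --b--▸ t3
  t3 = 0 ⊢ (no moves)
Trace ⟨bba⟩ through P, begin at {s0}:
  after b @ step 1: {s2}
  after b @ step 2: {s3}
  after a @ step 3: {s4}
  — P admits the full trace.
Trace ⟨bba⟩ through Q, begin at {t0}:
  after b @ step 1: {t2}
  after b @ step 2: {t3}
  after a @ step 3: ∅  — Q cannot continue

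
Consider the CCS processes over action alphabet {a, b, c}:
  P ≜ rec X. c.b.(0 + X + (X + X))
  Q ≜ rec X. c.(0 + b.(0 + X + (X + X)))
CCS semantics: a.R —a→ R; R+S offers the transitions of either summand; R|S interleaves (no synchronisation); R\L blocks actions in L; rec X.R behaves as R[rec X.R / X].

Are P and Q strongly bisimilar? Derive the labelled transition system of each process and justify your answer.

bisimilar

Reachable graph of P (3 states):
  u0 = rec X. c.b.(0 + X + (X + X)) has moves -c-> u1
  u1 = b.(0 + (rec X. c.b.(0 + X + (X + X))) + ((rec X. c.b.(0 + X + (X + X))) + (rec X. c.b.(0 + X + (X + X))))) has moves -b-> u2
  u2 = 0 + (rec X. c.b.(0 + X + (X + X))) + ((rec X. c.b.(0 + X + (X + X))) + (rec X. c.b.(0 + X + (X + X)))) has moves -c-> u1
Reachable graph of Q (3 states):
  v0 = rec X. c.(0 + b.(0 + X + (X + X))) has moves -c-> v1
  v1 = 0 + b.(0 + (rec X. c.(0 + b.(0 + X + (X + X)))) + ((rec X. c.(0 + b.(0 + X + (X + X)))) + (rec X. c.(0 + b.(0 + X + (X + X)))))) has moves -b-> v2
  v2 = 0 + (rec X. c.(0 + b.(0 + X + (X + X)))) + ((rec X. c.(0 + b.(0 + X + (X + X)))) + (rec X. c.(0 + b.(0 + X + (X + X))))) has moves -c-> v1
Coarsest stable partition (strong bisimilarity classes):
  B0 = {u0, u2, v0, v2}
  B1 = {u1, v1}
u0 ∈ B0, v0 ∈ B0 → same block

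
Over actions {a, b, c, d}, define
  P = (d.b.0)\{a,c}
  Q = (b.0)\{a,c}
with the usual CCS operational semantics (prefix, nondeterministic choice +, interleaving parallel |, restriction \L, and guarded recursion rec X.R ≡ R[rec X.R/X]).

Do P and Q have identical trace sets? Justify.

LTS(P): 3 reachable states
  s0 = (d.b.0)\{a,c} | --d--▸ s1
  s1 = (b.0)\{a,c} | --b--▸ s2
  s2 = 0\{a,c} | deadlocked
LTS(Q): 2 reachable states
  t0 = (b.0)\{a,c} | --b--▸ t1
  t1 = 0\{a,c} | deadlocked
Executing d from P (initial set {s0}):
  after d @ step 1: {s1}
  ✓ P
Executing d from Q (initial set {t0}):
  after d @ step 1: ∅  — Q cannot continue

trace-distinct — witness ⟨d⟩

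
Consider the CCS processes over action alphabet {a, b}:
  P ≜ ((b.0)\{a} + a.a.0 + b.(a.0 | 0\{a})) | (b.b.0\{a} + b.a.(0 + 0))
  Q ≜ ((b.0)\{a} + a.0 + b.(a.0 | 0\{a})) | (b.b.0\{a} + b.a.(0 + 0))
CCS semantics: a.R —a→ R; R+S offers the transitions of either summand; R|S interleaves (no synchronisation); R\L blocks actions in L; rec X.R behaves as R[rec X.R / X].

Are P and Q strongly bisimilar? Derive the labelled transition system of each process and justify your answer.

NO

LTS(P): 30 reachable states
  u0 = ((b.0)\{a} + a.a.0 + b.(a.0 | 0\{a})) | (b.b.0\{a} + b.a.(0 + 0)) :: =a=> u1, =b=> u2, =b=> u3, =b=> u4, =b=> u5
  u1 = a.0 | (b.b.0\{a} + b.a.(0 + 0)) :: =a=> u6, =b=> u7, =b=> u8
  u2 = ((b.0)\{a} + a.a.0 + b.(a.0 | 0\{a})) | a.(0 + 0) :: =a=> u7, =a=> u9, =b=> u10, =b=> u11
  u3 = ((b.0)\{a} + a.a.0 + b.(a.0 | 0\{a})) | b.0\{a} :: =a=> u8, =b=> u12, =b=> u13, =b=> u14
  u4 = 0\{a} | (b.b.0\{a} + b.a.(0 + 0)) :: =b=> u10, =b=> u13
  u5 = a.0 | 0\{a} | (b.b.0\{a} + b.a.(0 + 0)) :: =a=> u15, =b=> u11, =b=> u14
  u6 = 0 | (b.b.0\{a} + b.a.(0 + 0)) :: =b=> u16, =b=> u17
  u7 = a.0 | a.(0 + 0) :: =a=> u16, =a=> u18
  u8 = a.0 | b.0\{a} :: =a=> u17, =b=> u19
  u9 = ((b.0)\{a} + a.a.0 + b.(a.0 | 0\{a})) | (0 + 0) :: =a=> u18, =b=> u20, =b=> u21
  u10 = 0\{a} | a.(0 + 0) :: =a=> u20
  u11 = a.0 | 0\{a} | a.(0 + 0) :: =a=> u21, =a=> u22
  u12 = ((b.0)\{a} + a.a.0 + b.(a.0 | 0\{a})) | 0\{a} :: =a=> u19, =b=> u23, =b=> u24
  u13 = 0\{a} | b.0\{a} :: =b=> u23
  u14 = a.0 | 0\{a} | b.0\{a} :: =a=> u25, =b=> u24
  u15 = 0 | 0\{a} | (b.b.0\{a} + b.a.(0 + 0)) :: =b=> u22, =b=> u25
  u16 = 0 | a.(0 + 0) :: =a=> u26
  u17 = 0 | b.0\{a} :: =b=> u27
  u18 = a.0 | (0 + 0) :: =a=> u26
  u19 = a.0 | 0\{a} :: =a=> u27
  u20 = 0\{a} | (0 + 0) :: stopped
  u21 = a.0 | 0\{a} | (0 + 0) :: =a=> u28
  u22 = 0 | 0\{a} | a.(0 + 0) :: =a=> u28
  u23 = 0\{a} | 0\{a} :: stopped
  u24 = a.0 | 0\{a} | 0\{a} :: =a=> u29
  u25 = 0 | 0\{a} | b.0\{a} :: =b=> u29
  u26 = 0 | (0 + 0) :: stopped
  u27 = 0 | 0\{a} :: stopped
  u28 = 0 | 0\{a} | (0 + 0) :: stopped
  u29 = 0 | 0\{a} | 0\{a} :: stopped
LTS(Q): 25 reachable states
  v0 = ((b.0)\{a} + a.0 + b.(a.0 | 0\{a})) | (b.b.0\{a} + b.a.(0 + 0)) :: =a=> v1, =b=> v2, =b=> v3, =b=> v4, =b=> v5
  v1 = 0 | (b.b.0\{a} + b.a.(0 + 0)) :: =b=> v6, =b=> v7
  v2 = ((b.0)\{a} + a.0 + b.(a.0 | 0\{a})) | a.(0 + 0) :: =a=> v6, =a=> v8, =b=> v10, =b=> v9
  v3 = ((b.0)\{a} + a.0 + b.(a.0 | 0\{a})) | b.0\{a} :: =a=> v7, =b=> v11, =b=> v12, =b=> v13
  v4 = 0\{a} | (b.b.0\{a} + b.a.(0 + 0)) :: =b=> v12, =b=> v9
  v5 = a.0 | 0\{a} | (b.b.0\{a} + b.a.(0 + 0)) :: =a=> v14, =b=> v10, =b=> v13
  v6 = 0 | a.(0 + 0) :: =a=> v15
  v7 = 0 | b.0\{a} :: =b=> v16
  v8 = ((b.0)\{a} + a.0 + b.(a.0 | 0\{a})) | (0 + 0) :: =a=> v15, =b=> v17, =b=> v18
  v9 = 0\{a} | a.(0 + 0) :: =a=> v17
  v10 = a.0 | 0\{a} | a.(0 + 0) :: =a=> v18, =a=> v19
  v11 = ((b.0)\{a} + a.0 + b.(a.0 | 0\{a})) | 0\{a} :: =a=> v16, =b=> v20, =b=> v21
  v12 = 0\{a} | b.0\{a} :: =b=> v20
  v13 = a.0 | 0\{a} | b.0\{a} :: =a=> v22, =b=> v21
  v14 = 0 | 0\{a} | (b.b.0\{a} + b.a.(0 + 0)) :: =b=> v19, =b=> v22
  v15 = 0 | (0 + 0) :: stopped
  v16 = 0 | 0\{a} :: stopped
  v17 = 0\{a} | (0 + 0) :: stopped
  v18 = a.0 | 0\{a} | (0 + 0) :: =a=> v23
  v19 = 0 | 0\{a} | a.(0 + 0) :: =a=> v23
  v20 = 0\{a} | 0\{a} :: stopped
  v21 = a.0 | 0\{a} | 0\{a} :: =a=> v24
  v22 = 0 | 0\{a} | b.0\{a} :: =b=> v24
  v23 = 0 | 0\{a} | (0 + 0) :: stopped
  v24 = 0 | 0\{a} | 0\{a} :: stopped
Coarsest stable partition (strong bisimilarity classes):
  B0 = {u0}
  B1 = {u1, u5, v5}
  B2 = {u14, u8, v13}
  B3 = {u13, u17, u25, v12, v22, v7}
  B4 = {u20, u23, u26, u27, u28, u29, v15, v16, v17, v20, v23, v24}
  B5 = {u10, u16, u18, u19, u21, u22, u24, v18, v19, v21, v6, v9}
  B6 = {u15, u4, u6, v1, v14, v4}
  B7 = {u11, u7, v10}
  B8 = {u3}
  B9 = {u12, u9}
  B10 = {u2}
  B11 = {v0}
  B12 = {v2}
  B13 = {v11, v8}
  B14 = {v3}
u0 ∈ B0, v0 ∈ B11 → different blocks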